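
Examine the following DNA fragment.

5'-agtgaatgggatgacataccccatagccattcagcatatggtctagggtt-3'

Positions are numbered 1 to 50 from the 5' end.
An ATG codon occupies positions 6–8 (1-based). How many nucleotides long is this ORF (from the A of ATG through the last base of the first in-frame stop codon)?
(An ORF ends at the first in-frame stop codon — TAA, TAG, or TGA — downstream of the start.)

Codons from position 6: ATG (6–8), GGA (9–11), TGA (12–14).
TGA is the first in-frame stop; ORF spans 6–14, 9 nucleotides.

9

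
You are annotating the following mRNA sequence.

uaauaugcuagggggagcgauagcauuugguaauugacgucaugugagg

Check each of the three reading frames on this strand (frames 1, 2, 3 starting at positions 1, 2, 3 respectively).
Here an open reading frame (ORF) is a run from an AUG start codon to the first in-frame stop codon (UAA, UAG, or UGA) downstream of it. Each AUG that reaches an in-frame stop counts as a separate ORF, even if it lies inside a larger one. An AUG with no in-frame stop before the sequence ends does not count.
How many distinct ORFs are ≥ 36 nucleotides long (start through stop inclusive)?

Frame 1: UAA UAU GCU AGG GGG AGC GAU AGC AUU UGG UAA UUG ACG UCA UGU GAG — no AUG→stop ORF.
Frame 2: AAU AUG CUA GGG GGA GCG AUA GCA UUU GGU AAU UGA CGU CAU GUG AGG — AUG at 5, stop UGA at 35 → 33 nt.
Frame 3: AUA UGC UAG GGG GAG CGA UAG CAU UUG GUA AUU GAC GUC AUG UGA — AUG at 42, stop UGA at 45 → 6 nt.
No ORF reaches 36 nucleotides. Count = 0.

0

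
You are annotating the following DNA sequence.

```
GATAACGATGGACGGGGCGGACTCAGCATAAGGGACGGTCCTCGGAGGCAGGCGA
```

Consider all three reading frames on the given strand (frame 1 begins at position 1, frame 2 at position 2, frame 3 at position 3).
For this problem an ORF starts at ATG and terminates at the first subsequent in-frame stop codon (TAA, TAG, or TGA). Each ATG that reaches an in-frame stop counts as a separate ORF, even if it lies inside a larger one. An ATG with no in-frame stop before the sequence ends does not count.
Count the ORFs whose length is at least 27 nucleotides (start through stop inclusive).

0

Frame 1: GAT AAC GAT GGA CGG GGC GGA CTC AGC ATA AGG GAC GGT CCT CGG AGG CAG GCG — no ATG→stop ORF.
Frame 2: ATA ACG ATG GAC GGG GCG GAC TCA GCA TAA GGG ACG GTC CTC GGA GGC AGG CGA — ATG at 8, stop TAA at 29 → 24 nt.
Frame 3: TAA CGA TGG ACG GGG CGG ACT CAG CAT AAG GGA CGG TCC TCG GAG GCA GGC — no ATG→stop ORF.
No ORF reaches 27 nucleotides. Count = 0.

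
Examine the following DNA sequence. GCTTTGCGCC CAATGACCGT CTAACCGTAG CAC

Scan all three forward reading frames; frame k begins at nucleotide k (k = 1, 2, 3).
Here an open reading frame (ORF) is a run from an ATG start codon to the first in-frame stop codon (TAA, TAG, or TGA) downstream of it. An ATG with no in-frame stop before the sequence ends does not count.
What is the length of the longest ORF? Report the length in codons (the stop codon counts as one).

Frame 1: GCT TTG CGC CCA ATG ACC GTC TAA CCG TAG CAC — ATG at 13, stop TAA at 22 → 12 nt.
Frame 2: CTT TGC GCC CAA TGA CCG TCT AAC CGT AGC — no ATG→stop ORF.
Frame 3: TTT GCG CCC AAT GAC CGT CTA ACC GTA GCA — no ATG→stop ORF.
Longest: frame 1, positions 13–24, 12 nt = 4 codons = 3 aa. → 4 codons.

4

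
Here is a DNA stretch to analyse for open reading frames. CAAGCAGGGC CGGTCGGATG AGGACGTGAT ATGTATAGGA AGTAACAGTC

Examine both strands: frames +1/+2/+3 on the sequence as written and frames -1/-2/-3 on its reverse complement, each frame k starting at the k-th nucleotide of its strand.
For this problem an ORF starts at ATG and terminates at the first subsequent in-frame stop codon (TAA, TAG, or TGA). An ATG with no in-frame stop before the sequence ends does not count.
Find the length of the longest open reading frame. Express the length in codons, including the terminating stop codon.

5

Reverse complement (5'→3'): GACTGTTACTTCCTATACATATCACGTCCTCATCCGACCGGCCCTGCTTG
Frame +1: CAA GCA GGG CCG GTC GGA TGA GGA CGT GAT ATG TAT AGG AAG TAA CAG — ATG at 31, stop TAA at 43 → 15 nt.
Frame +2: AAG CAG GGC CGG TCG GAT GAG GAC GTG ATA TGT ATA GGA AGT AAC AGT — no ATG→stop ORF.
Frame +3: AGC AGG GCC GGT CGG ATG AGG ACG TGA TAT GTA TAG GAA GTA ACA GTC — ATG at 18, stop TGA at 27 → 12 nt.
Frame -1: GAC TGT TAC TTC CTA TAC ATA TCA CGT CCT CAT CCG ACC GGC CCT GCT — no ATG→stop ORF.
Frame -2: ACT GTT ACT TCC TAT ACA TAT CAC GTC CTC ATC CGA CCG GCC CTG CTT — no ATG→stop ORF.
Frame -3: CTG TTA CTT CCT ATA CAT ATC ACG TCC TCA TCC GAC CGG CCC TGC TTG — no ATG→stop ORF.
Longest: frame +1, positions 31–45, 15 nt = 5 codons = 4 aa. → 5 codons.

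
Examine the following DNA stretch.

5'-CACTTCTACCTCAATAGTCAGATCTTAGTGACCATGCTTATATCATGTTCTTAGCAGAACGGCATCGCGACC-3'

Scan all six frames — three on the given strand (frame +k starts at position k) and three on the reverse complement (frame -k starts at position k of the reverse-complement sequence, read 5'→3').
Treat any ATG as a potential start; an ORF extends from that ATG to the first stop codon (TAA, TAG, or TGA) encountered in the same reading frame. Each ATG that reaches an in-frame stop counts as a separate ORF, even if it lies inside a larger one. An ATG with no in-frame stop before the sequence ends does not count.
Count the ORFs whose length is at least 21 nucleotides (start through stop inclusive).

1

Reverse complement (5'→3'): GGTCGCGATGCCGTTCTGCTAAGAACATGATATAAGCATGGTCACTAAGATCTGACTATTGAGGTAGAAGTG
Frame +1: CAC TTC TAC CTC AAT AGT CAG ATC TTA GTG ACC ATG CTT ATA TCA TGT TCT TAG CAG AAC GGC ATC GCG ACC — ATG at 34, stop TAG at 52 → 21 nt.
Frame +2: ACT TCT ACC TCA ATA GTC AGA TCT TAG TGA CCA TGC TTA TAT CAT GTT CTT AGC AGA ACG GCA TCG CGA — no ATG→stop ORF.
Frame +3: CTT CTA CCT CAA TAG TCA GAT CTT AGT GAC CAT GCT TAT ATC ATG TTC TTA GCA GAA CGG CAT CGC GAC — no ATG→stop ORF.
Frame -1: GGT CGC GAT GCC GTT CTG CTA AGA ACA TGA TAT AAG CAT GGT CAC TAA GAT CTG ACT ATT GAG GTA GAA GTG — no ATG→stop ORF.
Frame -2: GTC GCG ATG CCG TTC TGC TAA GAA CAT GAT ATA AGC ATG GTC ACT AAG ATC TGA CTA TTG AGG TAG AAG — ATG at 8, stop TAA at 20 → 15 nt; ATG at 38, stop TGA at 53 → 18 nt.
Frame -3: TCG CGA TGC CGT TCT GCT AAG AAC ATG ATA TAA GCA TGG TCA CTA AGA TCT GAC TAT TGA GGT AGA AGT — ATG at 27, stop TAA at 33 → 9 nt.
ORFs ≥ 21 nucleotides: frame +1 34–54 (21 nucleotides). Count = 1.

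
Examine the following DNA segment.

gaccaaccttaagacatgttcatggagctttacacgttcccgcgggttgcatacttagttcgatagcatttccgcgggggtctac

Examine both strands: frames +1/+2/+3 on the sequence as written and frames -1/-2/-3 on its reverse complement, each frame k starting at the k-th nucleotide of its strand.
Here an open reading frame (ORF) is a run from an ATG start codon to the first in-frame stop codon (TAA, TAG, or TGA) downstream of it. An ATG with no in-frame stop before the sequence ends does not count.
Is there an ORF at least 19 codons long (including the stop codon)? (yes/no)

Reverse complement (5'→3'): GTAGACCCCCGCGGAAATGCTATCGAACTAAGTATGCAACCCGCGGGAACGTGTAAAGCTCCATGAACATGTCTTAAGGTTGGTC
Frame +1: GAC CAA CCT TAA GAC ATG TTC ATG GAG CTT TAC ACG TTC CCG CGG GTT GCA TAC TTA GTT CGA TAG CAT TTC CGC GGG GGT CTA — ATG at 16, stop TAG at 64 → 51 nt; ATG at 22, stop TAG at 64 → 45 nt.
Frame +2: ACC AAC CTT AAG ACA TGT TCA TGG AGC TTT ACA CGT TCC CGC GGG TTG CAT ACT TAG TTC GAT AGC ATT TCC GCG GGG GTC TAC — no ATG→stop ORF.
Frame +3: CCA ACC TTA AGA CAT GTT CAT GGA GCT TTA CAC GTT CCC GCG GGT TGC ATA CTT AGT TCG ATA GCA TTT CCG CGG GGG TCT — no ATG→stop ORF.
Frame -1: GTA GAC CCC CGC GGA AAT GCT ATC GAA CTA AGT ATG CAA CCC GCG GGA ACG TGT AAA GCT CCA TGA ACA TGT CTT AAG GTT GGT — ATG at 34, stop TGA at 64 → 33 nt.
Frame -2: TAG ACC CCC GCG GAA ATG CTA TCG AAC TAA GTA TGC AAC CCG CGG GAA CGT GTA AAG CTC CAT GAA CAT GTC TTA AGG TTG GTC — ATG at 17, stop TAA at 29 → 15 nt.
Frame -3: AGA CCC CCG CGG AAA TGC TAT CGA ACT AAG TAT GCA ACC CGC GGG AAC GTG TAA AGC TCC ATG AAC ATG TCT TAA GGT TGG — ATG at 63, stop TAA at 75 → 15 nt; ATG at 69, stop TAA at 75 → 9 nt.
Largest ORF found is 17 codons < 19, so no.

no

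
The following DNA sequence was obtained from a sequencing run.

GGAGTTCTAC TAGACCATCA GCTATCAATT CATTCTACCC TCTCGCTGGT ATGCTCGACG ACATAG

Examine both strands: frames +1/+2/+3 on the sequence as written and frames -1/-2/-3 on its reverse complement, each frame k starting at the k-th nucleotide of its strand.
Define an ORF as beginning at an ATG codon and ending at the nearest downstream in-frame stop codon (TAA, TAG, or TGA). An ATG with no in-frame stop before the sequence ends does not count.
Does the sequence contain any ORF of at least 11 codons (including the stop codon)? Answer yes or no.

no

Reverse complement (5'→3'): CTATGTCGTCGAGCATACCAGCGAGAGGGTAGAATGAATTGATAGCTGATGGTCTAGTAGAACTCC
Frame +1: GGA GTT CTA CTA GAC CAT CAG CTA TCA ATT CAT TCT ACC CTC TCG CTG GTA TGC TCG ACG ACA TAG — no ATG→stop ORF.
Frame +2: GAG TTC TAC TAG ACC ATC AGC TAT CAA TTC ATT CTA CCC TCT CGC TGG TAT GCT CGA CGA CAT — no ATG→stop ORF.
Frame +3: AGT TCT ACT AGA CCA TCA GCT ATC AAT TCA TTC TAC CCT CTC GCT GGT ATG CTC GAC GAC ATA — no ATG→stop ORF.
Frame -1: CTA TGT CGT CGA GCA TAC CAG CGA GAG GGT AGA ATG AAT TGA TAG CTG ATG GTC TAG TAG AAC TCC — ATG at 34, stop TGA at 40 → 9 nt; ATG at 49, stop TAG at 55 → 9 nt.
Frame -2: TAT GTC GTC GAG CAT ACC AGC GAG AGG GTA GAA TGA ATT GAT AGC TGA TGG TCT AGT AGA ACT — no ATG→stop ORF.
Frame -3: ATG TCG TCG AGC ATA CCA GCG AGA GGG TAG AAT GAA TTG ATA GCT GAT GGT CTA GTA GAA CTC — ATG at 3, stop TAG at 30 → 30 nt.
Largest ORF found is 10 codons < 11, so no.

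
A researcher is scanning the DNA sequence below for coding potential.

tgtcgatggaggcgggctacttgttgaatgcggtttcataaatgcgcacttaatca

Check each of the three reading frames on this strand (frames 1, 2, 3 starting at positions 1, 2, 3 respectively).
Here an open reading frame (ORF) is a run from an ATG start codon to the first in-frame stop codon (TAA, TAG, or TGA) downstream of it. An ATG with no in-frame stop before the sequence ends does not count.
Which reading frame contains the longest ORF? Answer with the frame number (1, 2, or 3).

Frame 1: TGT CGA TGG AGG CGG GCT ACT TGT TGA ATG CGG TTT CAT AAA TGC GCA CTT AAT — no ATG→stop ORF.
Frame 2: GTC GAT GGA GGC GGG CTA CTT GTT GAA TGC GGT TTC ATA AAT GCG CAC TTA ATC — no ATG→stop ORF.
Frame 3: TCG ATG GAG GCG GGC TAC TTG TTG AAT GCG GTT TCA TAA ATG CGC ACT TAA TCA — ATG at 6, stop TAA at 39 → 36 nt; ATG at 42, stop TAA at 51 → 12 nt.
Longest ORF is 36 nt in frame 3 (positions 6–41).

3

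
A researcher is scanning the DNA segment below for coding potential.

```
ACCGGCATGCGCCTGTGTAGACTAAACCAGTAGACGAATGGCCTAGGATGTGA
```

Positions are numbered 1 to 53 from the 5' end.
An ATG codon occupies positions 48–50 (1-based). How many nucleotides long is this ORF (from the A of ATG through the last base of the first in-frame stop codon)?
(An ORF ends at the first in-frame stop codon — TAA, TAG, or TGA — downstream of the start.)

6

Codons from position 48: ATG (48–50), TGA (51–53).
TGA is the first in-frame stop; ORF spans 48–53, 6 nucleotides.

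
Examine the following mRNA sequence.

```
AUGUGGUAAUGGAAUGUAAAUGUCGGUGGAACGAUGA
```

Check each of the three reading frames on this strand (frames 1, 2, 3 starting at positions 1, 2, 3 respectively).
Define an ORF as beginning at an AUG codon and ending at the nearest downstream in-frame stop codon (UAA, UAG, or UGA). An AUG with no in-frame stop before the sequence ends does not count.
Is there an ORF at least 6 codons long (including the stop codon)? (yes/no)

Frame 1: AUG UGG UAA UGG AAU GUA AAU GUC GGU GGA ACG AUG — AUG at 1, stop UAA at 7 → 9 nt.
Frame 2: UGU GGU AAU GGA AUG UAA AUG UCG GUG GAA CGA UGA — AUG at 14, stop UAA at 17 → 6 nt; AUG at 20, stop UGA at 35 → 18 nt.
Frame 3: GUG GUA AUG GAA UGU AAA UGU CGG UGG AAC GAU — no AUG→stop ORF.
Frame 2 has an ORF of 6 codons (positions 20–37) ≥ 6, so yes.

yes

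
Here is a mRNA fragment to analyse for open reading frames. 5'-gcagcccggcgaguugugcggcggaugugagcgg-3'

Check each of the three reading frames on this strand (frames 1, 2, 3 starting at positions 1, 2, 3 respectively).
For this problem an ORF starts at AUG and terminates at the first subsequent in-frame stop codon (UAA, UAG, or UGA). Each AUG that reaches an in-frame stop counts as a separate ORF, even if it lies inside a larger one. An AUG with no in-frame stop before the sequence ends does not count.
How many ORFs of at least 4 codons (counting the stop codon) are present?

Frame 1: GCA GCC CGG CGA GUU GUG CGG CGG AUG UGA GCG — AUG at 25, stop UGA at 28 → 6 nt.
Frame 2: CAG CCC GGC GAG UUG UGC GGC GGA UGU GAG CGG — no AUG→stop ORF.
Frame 3: AGC CCG GCG AGU UGU GCG GCG GAU GUG AGC — no AUG→stop ORF.
No ORF reaches 4 codons. Count = 0.

0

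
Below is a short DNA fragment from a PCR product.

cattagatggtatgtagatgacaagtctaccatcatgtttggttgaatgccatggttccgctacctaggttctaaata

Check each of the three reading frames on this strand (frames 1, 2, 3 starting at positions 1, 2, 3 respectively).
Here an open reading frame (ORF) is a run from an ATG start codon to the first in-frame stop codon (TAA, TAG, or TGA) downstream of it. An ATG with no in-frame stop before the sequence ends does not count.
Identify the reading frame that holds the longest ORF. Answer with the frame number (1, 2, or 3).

Frame 1: CAT TAG ATG GTA TGT AGA TGA CAA GTC TAC CAT CAT GTT TGG TTG AAT GCC ATG GTT CCG CTA CCT AGG TTC TAA ATA — ATG at 7, stop TGA at 19 → 15 nt; ATG at 52, stop TAA at 73 → 24 nt.
Frame 2: ATT AGA TGG TAT GTA GAT GAC AAG TCT ACC ATC ATG TTT GGT TGA ATG CCA TGG TTC CGC TAC CTA GGT TCT AAA — ATG at 35, stop TGA at 44 → 12 nt.
Frame 3: TTA GAT GGT ATG TAG ATG ACA AGT CTA CCA TCA TGT TTG GTT GAA TGC CAT GGT TCC GCT ACC TAG GTT CTA AAT — ATG at 12, stop TAG at 15 → 6 nt; ATG at 18, stop TAG at 66 → 51 nt.
Longest ORF is 51 nt in frame 3 (positions 18–68).

3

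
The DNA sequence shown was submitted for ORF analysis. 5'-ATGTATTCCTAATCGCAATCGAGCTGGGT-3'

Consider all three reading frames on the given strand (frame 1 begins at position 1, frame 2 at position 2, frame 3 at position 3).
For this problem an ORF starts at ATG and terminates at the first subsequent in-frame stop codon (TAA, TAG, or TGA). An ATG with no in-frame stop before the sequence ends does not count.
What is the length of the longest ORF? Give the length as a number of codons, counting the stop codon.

4

Frame 1: ATG TAT TCC TAA TCG CAA TCG AGC TGG — ATG at 1, stop TAA at 10 → 12 nt.
Frame 2: TGT ATT CCT AAT CGC AAT CGA GCT GGG — no ATG→stop ORF.
Frame 3: GTA TTC CTA ATC GCA ATC GAG CTG GGT — no ATG→stop ORF.
Longest: frame 1, positions 1–12, 12 nt = 4 codons = 3 aa. → 4 codons.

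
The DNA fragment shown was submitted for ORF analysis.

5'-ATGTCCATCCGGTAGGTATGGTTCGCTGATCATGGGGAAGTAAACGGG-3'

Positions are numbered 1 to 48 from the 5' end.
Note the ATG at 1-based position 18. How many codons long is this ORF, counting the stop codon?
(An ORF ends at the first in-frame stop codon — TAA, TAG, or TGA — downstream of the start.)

4

Codons from position 18: ATG (18–20), GTT (21–23), CGC (24–26), TGA (27–29).
TGA is the first in-frame stop; that's 4 codons including the stop.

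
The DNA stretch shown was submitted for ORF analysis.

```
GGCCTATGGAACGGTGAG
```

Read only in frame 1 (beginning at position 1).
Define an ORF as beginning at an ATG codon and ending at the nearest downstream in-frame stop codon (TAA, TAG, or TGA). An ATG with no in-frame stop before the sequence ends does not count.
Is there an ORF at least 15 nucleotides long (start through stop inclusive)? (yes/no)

no

Frame 1: GGC CTA TGG AAC GGT GAG — no ATG→stop ORF.
Largest ORF found is 0 nucleotides < 15, so no.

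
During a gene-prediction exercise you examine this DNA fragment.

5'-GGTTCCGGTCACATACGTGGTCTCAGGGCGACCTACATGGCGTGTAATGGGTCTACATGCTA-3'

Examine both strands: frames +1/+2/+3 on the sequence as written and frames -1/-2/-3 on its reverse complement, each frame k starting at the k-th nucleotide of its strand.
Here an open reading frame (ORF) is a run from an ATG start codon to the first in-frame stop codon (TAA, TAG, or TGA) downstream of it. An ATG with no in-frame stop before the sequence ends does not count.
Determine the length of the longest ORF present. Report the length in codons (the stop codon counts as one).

Reverse complement (5'→3'): TAGCATGTAGACCCATTACACGCCATGTAGGTCGCCCTGAGACCACGTATGTGACCGGAACC
Frame +1: GGT TCC GGT CAC ATA CGT GGT CTC AGG GCG ACC TAC ATG GCG TGT AAT GGG TCT ACA TGC — no ATG→stop ORF.
Frame +2: GTT CCG GTC ACA TAC GTG GTC TCA GGG CGA CCT ACA TGG CGT GTA ATG GGT CTA CAT GCT — no ATG→stop ORF.
Frame +3: TTC CGG TCA CAT ACG TGG TCT CAG GGC GAC CTA CAT GGC GTG TAA TGG GTC TAC ATG CTA — no ATG→stop ORF.
Frame -1: TAG CAT GTA GAC CCA TTA CAC GCC ATG TAG GTC GCC CTG AGA CCA CGT ATG TGA CCG GAA — ATG at 25, stop TAG at 28 → 6 nt; ATG at 49, stop TGA at 52 → 6 nt.
Frame -2: AGC ATG TAG ACC CAT TAC ACG CCA TGT AGG TCG CCC TGA GAC CAC GTA TGT GAC CGG AAC — ATG at 5, stop TAG at 8 → 6 nt.
Frame -3: GCA TGT AGA CCC ATT ACA CGC CAT GTA GGT CGC CCT GAG ACC ACG TAT GTG ACC GGA ACC — no ATG→stop ORF.
Longest: frame -1, positions 25–30, 6 nt = 2 codons = 1 aa. → 2 codons.

2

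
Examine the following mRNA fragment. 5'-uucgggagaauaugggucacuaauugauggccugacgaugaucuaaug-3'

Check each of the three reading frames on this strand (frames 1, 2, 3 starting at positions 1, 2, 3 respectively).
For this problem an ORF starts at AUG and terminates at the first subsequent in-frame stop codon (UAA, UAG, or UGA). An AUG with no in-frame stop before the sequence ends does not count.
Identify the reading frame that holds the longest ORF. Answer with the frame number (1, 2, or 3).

Frame 1: UUC GGG AGA AUA UGG GUC ACU AAU UGA UGG CCU GAC GAU GAU CUA AUG — no AUG→stop ORF.
Frame 2: UCG GGA GAA UAU GGG UCA CUA AUU GAU GGC CUG ACG AUG AUC UAA — AUG at 38, stop UAA at 44 → 9 nt.
Frame 3: CGG GAG AAU AUG GGU CAC UAA UUG AUG GCC UGA CGA UGA UCU AAU — AUG at 12, stop UAA at 21 → 12 nt; AUG at 27, stop UGA at 33 → 9 nt.
Longest ORF is 12 nt in frame 3 (positions 12–23).

3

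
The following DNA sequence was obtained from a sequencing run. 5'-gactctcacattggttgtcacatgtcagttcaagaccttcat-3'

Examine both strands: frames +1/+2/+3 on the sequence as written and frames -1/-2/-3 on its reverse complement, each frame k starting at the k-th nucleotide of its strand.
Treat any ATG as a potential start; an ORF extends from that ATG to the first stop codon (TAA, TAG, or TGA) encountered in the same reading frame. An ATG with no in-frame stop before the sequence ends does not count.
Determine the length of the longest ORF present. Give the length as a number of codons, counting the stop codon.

Reverse complement (5'→3'): ATGAAGGTCTTGAACTGACATGTGACAACCAATGTGAGAGTC
Frame +1: GAC TCT CAC ATT GGT TGT CAC ATG TCA GTT CAA GAC CTT CAT — no ATG→stop ORF.
Frame +2: ACT CTC ACA TTG GTT GTC ACA TGT CAG TTC AAG ACC TTC — no ATG→stop ORF.
Frame +3: CTC TCA CAT TGG TTG TCA CAT GTC AGT TCA AGA CCT TCA — no ATG→stop ORF.
Frame -1: ATG AAG GTC TTG AAC TGA CAT GTG ACA ACC AAT GTG AGA GTC — ATG at 1, stop TGA at 16 → 18 nt.
Frame -2: TGA AGG TCT TGA ACT GAC ATG TGA CAA CCA ATG TGA GAG — ATG at 20, stop TGA at 23 → 6 nt; ATG at 32, stop TGA at 35 → 6 nt.
Frame -3: GAA GGT CTT GAA CTG ACA TGT GAC AAC CAA TGT GAG AGT — no ATG→stop ORF.
Longest: frame -1, positions 1–18, 18 nt = 6 codons = 5 aa. → 6 codons.

6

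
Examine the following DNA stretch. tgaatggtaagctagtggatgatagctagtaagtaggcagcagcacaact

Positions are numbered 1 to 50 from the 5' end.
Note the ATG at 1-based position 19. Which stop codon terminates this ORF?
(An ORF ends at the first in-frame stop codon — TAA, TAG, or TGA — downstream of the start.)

TAG

Codons from position 19: ATG (19–21), ATA (22–24), GCT (25–27), AGT (28–30), AAG (31–33), TAG (34–36).
The first in-frame stop codon is TAG.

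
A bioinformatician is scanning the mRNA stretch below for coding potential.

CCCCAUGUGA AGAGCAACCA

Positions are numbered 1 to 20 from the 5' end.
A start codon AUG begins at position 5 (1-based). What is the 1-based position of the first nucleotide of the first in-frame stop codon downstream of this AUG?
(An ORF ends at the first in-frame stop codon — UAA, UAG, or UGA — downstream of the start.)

8

Codons from position 5: AUG (5–7), UGA (8–10).
UGA is a stop codon; it begins at position 8.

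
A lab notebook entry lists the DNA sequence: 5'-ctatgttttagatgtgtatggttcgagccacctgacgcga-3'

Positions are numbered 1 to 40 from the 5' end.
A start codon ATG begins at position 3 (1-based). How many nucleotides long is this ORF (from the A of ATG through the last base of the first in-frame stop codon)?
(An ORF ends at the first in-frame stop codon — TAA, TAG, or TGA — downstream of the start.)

Codons from position 3: ATG (3–5), TTT (6–8), TAG (9–11).
TAG is the first in-frame stop; ORF spans 3–11, 9 nucleotides.

9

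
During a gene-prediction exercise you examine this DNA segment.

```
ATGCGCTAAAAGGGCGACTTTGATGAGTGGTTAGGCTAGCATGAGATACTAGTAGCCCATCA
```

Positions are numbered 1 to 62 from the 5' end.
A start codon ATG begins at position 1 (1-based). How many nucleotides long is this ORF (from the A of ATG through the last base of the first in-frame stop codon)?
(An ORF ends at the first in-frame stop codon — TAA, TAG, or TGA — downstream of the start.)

Codons from position 1: ATG (1–3), CGC (4–6), TAA (7–9).
TAA is the first in-frame stop; ORF spans 1–9, 9 nucleotides.

9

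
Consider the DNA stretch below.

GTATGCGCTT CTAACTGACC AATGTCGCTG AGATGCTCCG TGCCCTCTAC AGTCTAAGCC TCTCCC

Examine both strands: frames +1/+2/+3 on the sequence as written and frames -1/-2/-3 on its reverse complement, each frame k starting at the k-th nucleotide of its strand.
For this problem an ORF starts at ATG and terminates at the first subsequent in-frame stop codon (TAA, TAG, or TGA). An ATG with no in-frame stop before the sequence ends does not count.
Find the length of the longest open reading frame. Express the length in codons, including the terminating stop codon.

12

Reverse complement (5'→3'): GGGAGAGGCTTAGACTGTAGAGGGCACGGAGCATCTCAGCGACATTGGTCAGTTAGAAGCGCATAC
Frame +1: GTA TGC GCT TCT AAC TGA CCA ATG TCG CTG AGA TGC TCC GTG CCC TCT ACA GTC TAA GCC TCT CCC — ATG at 22, stop TAA at 55 → 36 nt.
Frame +2: TAT GCG CTT CTA ACT GAC CAA TGT CGC TGA GAT GCT CCG TGC CCT CTA CAG TCT AAG CCT CTC — no ATG→stop ORF.
Frame +3: ATG CGC TTC TAA CTG ACC AAT GTC GCT GAG ATG CTC CGT GCC CTC TAC AGT CTA AGC CTC TCC — ATG at 3, stop TAA at 12 → 12 nt.
Frame -1: GGG AGA GGC TTA GAC TGT AGA GGG CAC GGA GCA TCT CAG CGA CAT TGG TCA GTT AGA AGC GCA TAC — no ATG→stop ORF.
Frame -2: GGA GAG GCT TAG ACT GTA GAG GGC ACG GAG CAT CTC AGC GAC ATT GGT CAG TTA GAA GCG CAT — no ATG→stop ORF.
Frame -3: GAG AGG CTT AGA CTG TAG AGG GCA CGG AGC ATC TCA GCG ACA TTG GTC AGT TAG AAG CGC ATA — no ATG→stop ORF.
Longest: frame +1, positions 22–57, 36 nt = 12 codons = 11 aa. → 12 codons.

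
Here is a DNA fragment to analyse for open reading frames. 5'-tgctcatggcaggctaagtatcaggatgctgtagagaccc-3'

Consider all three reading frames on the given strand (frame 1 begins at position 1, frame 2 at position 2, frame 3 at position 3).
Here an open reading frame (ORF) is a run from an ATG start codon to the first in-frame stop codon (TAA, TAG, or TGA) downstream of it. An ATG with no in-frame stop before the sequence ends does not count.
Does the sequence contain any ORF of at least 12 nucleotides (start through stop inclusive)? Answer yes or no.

Frame 1: TGC TCA TGG CAG GCT AAG TAT CAG GAT GCT GTA GAG ACC — no ATG→stop ORF.
Frame 2: GCT CAT GGC AGG CTA AGT ATC AGG ATG CTG TAG AGA CCC — ATG at 26, stop TAG at 32 → 9 nt.
Frame 3: CTC ATG GCA GGC TAA GTA TCA GGA TGC TGT AGA GAC — ATG at 6, stop TAA at 15 → 12 nt.
Frame 3 has an ORF of 12 nucleotides (positions 6–17) ≥ 12, so yes.

yes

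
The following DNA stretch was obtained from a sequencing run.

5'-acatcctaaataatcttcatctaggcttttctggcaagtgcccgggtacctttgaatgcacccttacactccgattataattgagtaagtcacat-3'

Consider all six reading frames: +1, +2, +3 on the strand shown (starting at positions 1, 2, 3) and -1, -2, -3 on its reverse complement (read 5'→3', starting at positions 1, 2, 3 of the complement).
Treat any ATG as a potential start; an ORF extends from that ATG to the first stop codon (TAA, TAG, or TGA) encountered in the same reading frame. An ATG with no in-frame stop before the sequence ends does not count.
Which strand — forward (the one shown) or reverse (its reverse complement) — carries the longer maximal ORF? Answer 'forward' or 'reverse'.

forward

Reverse complement (5'→3'): ATGTGACTTACTCAATTATAATCGGAGTGTAAGGGTGCATTCAAAGGTACCCGGGCACTTGCCAGAAAAGCCTAGATGAAGATTATTTAGGATGT
Frame +1: ACA TCC TAA ATA ATC TTC ATC TAG GCT TTT CTG GCA AGT GCC CGG GTA CCT TTG AAT GCA CCC TTA CAC TCC GAT TAT AAT TGA GTA AGT CAC — no ATG→stop ORF.
Frame +2: CAT CCT AAA TAA TCT TCA TCT AGG CTT TTC TGG CAA GTG CCC GGG TAC CTT TGA ATG CAC CCT TAC ACT CCG ATT ATA ATT GAG TAA GTC ACA — ATG at 56, stop TAA at 86 → 33 nt.
Frame +3: ATC CTA AAT AAT CTT CAT CTA GGC TTT TCT GGC AAG TGC CCG GGT ACC TTT GAA TGC ACC CTT ACA CTC CGA TTA TAA TTG AGT AAG TCA CAT — no ATG→stop ORF.
Frame -1: ATG TGA CTT ACT CAA TTA TAA TCG GAG TGT AAG GGT GCA TTC AAA GGT ACC CGG GCA CTT GCC AGA AAA GCC TAG ATG AAG ATT ATT TAG GAT — ATG at 1, stop TGA at 4 → 6 nt; ATG at 76, stop TAG at 88 → 15 nt.
Frame -2: TGT GAC TTA CTC AAT TAT AAT CGG AGT GTA AGG GTG CAT TCA AAG GTA CCC GGG CAC TTG CCA GAA AAG CCT AGA TGA AGA TTA TTT AGG ATG — no ATG→stop ORF.
Frame -3: GTG ACT TAC TCA ATT ATA ATC GGA GTG TAA GGG TGC ATT CAA AGG TAC CCG GGC ACT TGC CAG AAA AGC CTA GAT GAA GAT TAT TTA GGA TGT — no ATG→stop ORF.
Forward-strand max 33 nt; reverse-strand max 15 nt. The forward strand has the longer ORF.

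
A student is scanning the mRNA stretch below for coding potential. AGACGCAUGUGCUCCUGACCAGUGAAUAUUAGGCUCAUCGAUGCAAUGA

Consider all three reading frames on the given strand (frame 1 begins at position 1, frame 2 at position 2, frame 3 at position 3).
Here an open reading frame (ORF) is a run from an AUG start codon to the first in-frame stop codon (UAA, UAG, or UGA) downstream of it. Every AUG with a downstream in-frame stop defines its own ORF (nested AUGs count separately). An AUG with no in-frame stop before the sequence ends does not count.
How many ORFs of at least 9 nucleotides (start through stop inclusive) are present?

Frame 1: AGA CGC AUG UGC UCC UGA CCA GUG AAU AUU AGG CUC AUC GAU GCA AUG — AUG at 7, stop UGA at 16 → 12 nt.
Frame 2: GAC GCA UGU GCU CCU GAC CAG UGA AUA UUA GGC UCA UCG AUG CAA UGA — AUG at 41, stop UGA at 47 → 9 nt.
Frame 3: ACG CAU GUG CUC CUG ACC AGU GAA UAU UAG GCU CAU CGA UGC AAU — no AUG→stop ORF.
ORFs ≥ 9 nucleotides: frame 1 7–18 (12 nucleotides), frame 2 41–49 (9 nucleotides). Count = 2.

2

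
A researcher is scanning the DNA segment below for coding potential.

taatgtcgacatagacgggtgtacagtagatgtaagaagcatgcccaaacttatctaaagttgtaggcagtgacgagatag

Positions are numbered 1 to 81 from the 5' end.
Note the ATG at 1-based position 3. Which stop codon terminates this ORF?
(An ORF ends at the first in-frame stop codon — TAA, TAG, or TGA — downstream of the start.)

TAG

Codons from position 3: ATG (3–5), TCG (6–8), ACA (9–11), TAG (12–14).
The first in-frame stop codon is TAG.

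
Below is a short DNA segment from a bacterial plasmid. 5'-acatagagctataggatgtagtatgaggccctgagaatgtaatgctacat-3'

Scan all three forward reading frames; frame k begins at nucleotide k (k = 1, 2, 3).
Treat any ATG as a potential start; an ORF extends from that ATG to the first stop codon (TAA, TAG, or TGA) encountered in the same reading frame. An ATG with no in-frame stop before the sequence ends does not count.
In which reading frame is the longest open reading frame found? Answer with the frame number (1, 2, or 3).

2

Frame 1: ACA TAG AGC TAT AGG ATG TAG TAT GAG GCC CTG AGA ATG TAA TGC TAC — ATG at 16, stop TAG at 19 → 6 nt; ATG at 37, stop TAA at 40 → 6 nt.
Frame 2: CAT AGA GCT ATA GGA TGT AGT ATG AGG CCC TGA GAA TGT AAT GCT ACA — ATG at 23, stop TGA at 32 → 12 nt.
Frame 3: ATA GAG CTA TAG GAT GTA GTA TGA GGC CCT GAG AAT GTA ATG CTA CAT — no ATG→stop ORF.
Longest ORF is 12 nt in frame 2 (positions 23–34).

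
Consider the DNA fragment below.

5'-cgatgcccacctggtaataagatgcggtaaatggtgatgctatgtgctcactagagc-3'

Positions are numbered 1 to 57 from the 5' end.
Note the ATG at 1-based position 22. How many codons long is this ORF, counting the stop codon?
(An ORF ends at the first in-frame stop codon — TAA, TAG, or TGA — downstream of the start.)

Codons from position 22: ATG (22–24), CGG (25–27), TAA (28–30).
TAA is the first in-frame stop; that's 3 codons including the stop.

3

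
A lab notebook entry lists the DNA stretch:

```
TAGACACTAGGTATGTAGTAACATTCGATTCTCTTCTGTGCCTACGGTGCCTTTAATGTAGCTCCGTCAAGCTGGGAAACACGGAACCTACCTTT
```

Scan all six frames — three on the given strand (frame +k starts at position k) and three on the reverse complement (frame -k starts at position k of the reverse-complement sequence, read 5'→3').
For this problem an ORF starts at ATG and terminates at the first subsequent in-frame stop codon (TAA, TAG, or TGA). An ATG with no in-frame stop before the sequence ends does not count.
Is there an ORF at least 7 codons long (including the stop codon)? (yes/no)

Reverse complement (5'→3'): AAAGGTAGGTTCCGTGTTTCCCAGCTTGACGGAGCTACATTAAAGGCACCGTAGGCACAGAAGAGAATCGAATGTTACTACATACCTAGTGTCTA
Frame +1: TAG ACA CTA GGT ATG TAG TAA CAT TCG ATT CTC TTC TGT GCC TAC GGT GCC TTT AAT GTA GCT CCG TCA AGC TGG GAA ACA CGG AAC CTA CCT — ATG at 13, stop TAG at 16 → 6 nt.
Frame +2: AGA CAC TAG GTA TGT AGT AAC ATT CGA TTC TCT TCT GTG CCT ACG GTG CCT TTA ATG TAG CTC CGT CAA GCT GGG AAA CAC GGA ACC TAC CTT — ATG at 56, stop TAG at 59 → 6 nt.
Frame +3: GAC ACT AGG TAT GTA GTA ACA TTC GAT TCT CTT CTG TGC CTA CGG TGC CTT TAA TGT AGC TCC GTC AAG CTG GGA AAC ACG GAA CCT ACC TTT — no ATG→stop ORF.
Frame -1: AAA GGT AGG TTC CGT GTT TCC CAG CTT GAC GGA GCT ACA TTA AAG GCA CCG TAG GCA CAG AAG AGA ATC GAA TGT TAC TAC ATA CCT AGT GTC — no ATG→stop ORF.
Frame -2: AAG GTA GGT TCC GTG TTT CCC AGC TTG ACG GAG CTA CAT TAA AGG CAC CGT AGG CAC AGA AGA GAA TCG AAT GTT ACT ACA TAC CTA GTG TCT — no ATG→stop ORF.
Frame -3: AGG TAG GTT CCG TGT TTC CCA GCT TGA CGG AGC TAC ATT AAA GGC ACC GTA GGC ACA GAA GAG AAT CGA ATG TTA CTA CAT ACC TAG TGT CTA — ATG at 72, stop TAG at 87 → 18 nt.
Largest ORF found is 6 codons < 7, so no.

no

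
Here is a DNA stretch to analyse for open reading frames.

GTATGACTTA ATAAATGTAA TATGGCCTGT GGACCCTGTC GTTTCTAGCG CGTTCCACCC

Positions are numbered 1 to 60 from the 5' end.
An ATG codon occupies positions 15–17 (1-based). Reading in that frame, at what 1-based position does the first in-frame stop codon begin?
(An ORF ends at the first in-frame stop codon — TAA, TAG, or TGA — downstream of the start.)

18

Codons from position 15: ATG (15–17), TAA (18–20).
TAA is a stop codon; it begins at position 18.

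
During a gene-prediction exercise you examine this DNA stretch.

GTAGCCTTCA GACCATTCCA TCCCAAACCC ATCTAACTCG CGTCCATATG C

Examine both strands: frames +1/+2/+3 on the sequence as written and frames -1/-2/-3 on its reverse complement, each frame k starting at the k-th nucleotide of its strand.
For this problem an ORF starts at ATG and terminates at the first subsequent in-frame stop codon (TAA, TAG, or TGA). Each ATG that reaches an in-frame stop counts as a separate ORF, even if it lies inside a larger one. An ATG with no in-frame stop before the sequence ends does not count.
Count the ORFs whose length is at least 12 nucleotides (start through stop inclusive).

Reverse complement (5'→3'): GCATATGGACGCGAGTTAGATGGGTTTGGGATGGAATGGTCTGAAGGCTAC
Frame +1: GTA GCC TTC AGA CCA TTC CAT CCC AAA CCC ATC TAA CTC GCG TCC ATA TGC — no ATG→stop ORF.
Frame +2: TAG CCT TCA GAC CAT TCC ATC CCA AAC CCA TCT AAC TCG CGT CCA TAT — no ATG→stop ORF.
Frame +3: AGC CTT CAG ACC ATT CCA TCC CAA ACC CAT CTA ACT CGC GTC CAT ATG — no ATG→stop ORF.
Frame -1: GCA TAT GGA CGC GAG TTA GAT GGG TTT GGG ATG GAA TGG TCT GAA GGC TAC — no ATG→stop ORF.
Frame -2: CAT ATG GAC GCG AGT TAG ATG GGT TTG GGA TGG AAT GGT CTG AAG GCT — ATG at 5, stop TAG at 17 → 15 nt.
Frame -3: ATA TGG ACG CGA GTT AGA TGG GTT TGG GAT GGA ATG GTC TGA AGG CTA — ATG at 36, stop TGA at 42 → 9 nt.
ORFs ≥ 12 nucleotides: frame -2 5–19 (15 nucleotides). Count = 1.

1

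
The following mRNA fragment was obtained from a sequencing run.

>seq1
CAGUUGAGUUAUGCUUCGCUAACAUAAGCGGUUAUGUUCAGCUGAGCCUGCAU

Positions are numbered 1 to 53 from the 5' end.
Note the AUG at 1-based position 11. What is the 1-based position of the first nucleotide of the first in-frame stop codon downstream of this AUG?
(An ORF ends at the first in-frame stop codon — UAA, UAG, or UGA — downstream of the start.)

20

Codons from position 11: AUG (11–13), CUU (14–16), CGC (17–19), UAA (20–22).
UAA is a stop codon; it begins at position 20.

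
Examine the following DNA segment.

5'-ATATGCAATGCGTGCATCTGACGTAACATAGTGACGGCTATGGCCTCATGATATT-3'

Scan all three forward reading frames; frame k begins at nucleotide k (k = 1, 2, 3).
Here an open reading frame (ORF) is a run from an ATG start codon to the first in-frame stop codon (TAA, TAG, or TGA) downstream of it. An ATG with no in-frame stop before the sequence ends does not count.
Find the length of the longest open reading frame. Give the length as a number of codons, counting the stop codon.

Frame 1: ATA TGC AAT GCG TGC ATC TGA CGT AAC ATA GTG ACG GCT ATG GCC TCA TGA TAT — ATG at 40, stop TGA at 49 → 12 nt.
Frame 2: TAT GCA ATG CGT GCA TCT GAC GTA ACA TAG TGA CGG CTA TGG CCT CAT GAT ATT — ATG at 8, stop TAG at 29 → 24 nt.
Frame 3: ATG CAA TGC GTG CAT CTG ACG TAA CAT AGT GAC GGC TAT GGC CTC ATG ATA — ATG at 3, stop TAA at 24 → 24 nt.
Longest: frame 2, positions 8–31, 24 nt = 8 codons = 7 aa. → 8 codons.

8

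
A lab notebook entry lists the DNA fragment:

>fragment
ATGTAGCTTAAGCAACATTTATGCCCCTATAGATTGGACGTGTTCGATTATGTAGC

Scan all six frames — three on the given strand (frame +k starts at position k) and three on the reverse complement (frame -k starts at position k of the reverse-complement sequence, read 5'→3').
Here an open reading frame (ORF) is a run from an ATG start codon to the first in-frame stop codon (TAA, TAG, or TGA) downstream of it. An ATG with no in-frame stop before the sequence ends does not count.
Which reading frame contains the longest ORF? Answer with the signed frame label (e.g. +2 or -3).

+3

Reverse complement (5'→3'): GCTACATAATCGAACACGTCCAATCTATAGGGGCATAAATGTTGCTTAAGCTACAT
Frame +1: ATG TAG CTT AAG CAA CAT TTA TGC CCC TAT AGA TTG GAC GTG TTC GAT TAT GTA — ATG at 1, stop TAG at 4 → 6 nt.
Frame +2: TGT AGC TTA AGC AAC ATT TAT GCC CCT ATA GAT TGG ACG TGT TCG ATT ATG TAG — ATG at 50, stop TAG at 53 → 6 nt.
Frame +3: GTA GCT TAA GCA ACA TTT ATG CCC CTA TAG ATT GGA CGT GTT CGA TTA TGT AGC — ATG at 21, stop TAG at 30 → 12 nt.
Frame -1: GCT ACA TAA TCG AAC ACG TCC AAT CTA TAG GGG CAT AAA TGT TGC TTA AGC TAC — no ATG→stop ORF.
Frame -2: CTA CAT AAT CGA ACA CGT CCA ATC TAT AGG GGC ATA AAT GTT GCT TAA GCT ACA — no ATG→stop ORF.
Frame -3: TAC ATA ATC GAA CAC GTC CAA TCT ATA GGG GCA TAA ATG TTG CTT AAG CTA CAT — no ATG→stop ORF.
Longest ORF is 12 nt in frame +3 (positions 21–32).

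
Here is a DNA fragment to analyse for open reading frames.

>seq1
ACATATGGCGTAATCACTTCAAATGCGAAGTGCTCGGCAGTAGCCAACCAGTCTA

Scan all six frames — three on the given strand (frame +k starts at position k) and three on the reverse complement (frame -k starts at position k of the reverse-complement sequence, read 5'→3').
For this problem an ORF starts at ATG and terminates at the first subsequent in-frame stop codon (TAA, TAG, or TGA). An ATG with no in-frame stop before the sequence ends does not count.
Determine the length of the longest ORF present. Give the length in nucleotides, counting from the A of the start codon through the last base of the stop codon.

Reverse complement (5'→3'): TAGACTGGTTGGCTACTGCCGAGCACTTCGCATTTGAAGTGATTACGCCATATGT
Frame +1: ACA TAT GGC GTA ATC ACT TCA AAT GCG AAG TGC TCG GCA GTA GCC AAC CAG TCT — no ATG→stop ORF.
Frame +2: CAT ATG GCG TAA TCA CTT CAA ATG CGA AGT GCT CGG CAG TAG CCA ACC AGT CTA — ATG at 5, stop TAA at 11 → 9 nt; ATG at 23, stop TAG at 41 → 21 nt.
Frame +3: ATA TGG CGT AAT CAC TTC AAA TGC GAA GTG CTC GGC AGT AGC CAA CCA GTC — no ATG→stop ORF.
Frame -1: TAG ACT GGT TGG CTA CTG CCG AGC ACT TCG CAT TTG AAG TGA TTA CGC CAT ATG — no ATG→stop ORF.
Frame -2: AGA CTG GTT GGC TAC TGC CGA GCA CTT CGC ATT TGA AGT GAT TAC GCC ATA TGT — no ATG→stop ORF.
Frame -3: GAC TGG TTG GCT ACT GCC GAG CAC TTC GCA TTT GAA GTG ATT ACG CCA TAT — no ATG→stop ORF.
Longest: frame +2, positions 23–43, 21 nt = 7 codons = 6 aa. → 21 nucleotides.

21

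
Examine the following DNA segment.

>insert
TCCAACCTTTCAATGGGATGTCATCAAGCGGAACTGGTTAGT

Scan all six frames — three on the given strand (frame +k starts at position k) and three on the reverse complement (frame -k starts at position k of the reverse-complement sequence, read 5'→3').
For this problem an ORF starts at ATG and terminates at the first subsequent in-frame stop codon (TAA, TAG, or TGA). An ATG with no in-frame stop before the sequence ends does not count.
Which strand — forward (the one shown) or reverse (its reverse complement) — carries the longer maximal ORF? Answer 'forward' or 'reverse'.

Reverse complement (5'→3'): ACTAACCAGTTCCGCTTGATGACATCCCATTGAAAGGTTGGA
Frame +1: TCC AAC CTT TCA ATG GGA TGT CAT CAA GCG GAA CTG GTT AGT — no ATG→stop ORF.
Frame +2: CCA ACC TTT CAA TGG GAT GTC ATC AAG CGG AAC TGG TTA — no ATG→stop ORF.
Frame +3: CAA CCT TTC AAT GGG ATG TCA TCA AGC GGA ACT GGT TAG — ATG at 18, stop TAG at 39 → 24 nt.
Frame -1: ACT AAC CAG TTC CGC TTG ATG ACA TCC CAT TGA AAG GTT GGA — ATG at 19, stop TGA at 31 → 15 nt.
Frame -2: CTA ACC AGT TCC GCT TGA TGA CAT CCC ATT GAA AGG TTG — no ATG→stop ORF.
Frame -3: TAA CCA GTT CCG CTT GAT GAC ATC CCA TTG AAA GGT TGG — no ATG→stop ORF.
Forward-strand max 24 nt; reverse-strand max 15 nt. The forward strand has the longer ORF.

forward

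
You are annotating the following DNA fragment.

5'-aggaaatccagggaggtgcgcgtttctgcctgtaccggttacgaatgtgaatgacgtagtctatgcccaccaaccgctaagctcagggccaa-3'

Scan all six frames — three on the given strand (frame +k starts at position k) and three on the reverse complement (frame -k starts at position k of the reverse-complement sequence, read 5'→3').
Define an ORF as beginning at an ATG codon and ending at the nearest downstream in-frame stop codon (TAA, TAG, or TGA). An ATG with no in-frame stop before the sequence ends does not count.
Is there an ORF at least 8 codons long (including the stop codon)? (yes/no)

no

Reverse complement (5'→3'): TTGGCCCTGAGCTTAGCGGTTGGTGGGCATAGACTACGTCATTCACATTCGTAACCGGTACAGGCAGAAACGCGCACCTCCCTGGATTTCCT
Frame +1: AGG AAA TCC AGG GAG GTG CGC GTT TCT GCC TGT ACC GGT TAC GAA TGT GAA TGA CGT AGT CTA TGC CCA CCA ACC GCT AAG CTC AGG GCC — no ATG→stop ORF.
Frame +2: GGA AAT CCA GGG AGG TGC GCG TTT CTG CCT GTA CCG GTT ACG AAT GTG AAT GAC GTA GTC TAT GCC CAC CAA CCG CTA AGC TCA GGG CCA — no ATG→stop ORF.
Frame +3: GAA ATC CAG GGA GGT GCG CGT TTC TGC CTG TAC CGG TTA CGA ATG TGA ATG ACG TAG TCT ATG CCC ACC AAC CGC TAA GCT CAG GGC CAA — ATG at 45, stop TGA at 48 → 6 nt; ATG at 51, stop TAG at 57 → 9 nt; ATG at 63, stop TAA at 78 → 18 nt.
Frame -1: TTG GCC CTG AGC TTA GCG GTT GGT GGG CAT AGA CTA CGT CAT TCA CAT TCG TAA CCG GTA CAG GCA GAA ACG CGC ACC TCC CTG GAT TTC — no ATG→stop ORF.
Frame -2: TGG CCC TGA GCT TAG CGG TTG GTG GGC ATA GAC TAC GTC ATT CAC ATT CGT AAC CGG TAC AGG CAG AAA CGC GCA CCT CCC TGG ATT TCC — no ATG→stop ORF.
Frame -3: GGC CCT GAG CTT AGC GGT TGG TGG GCA TAG ACT ACG TCA TTC ACA TTC GTA ACC GGT ACA GGC AGA AAC GCG CAC CTC CCT GGA TTT CCT — no ATG→stop ORF.
Largest ORF found is 6 codons < 8, so no.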